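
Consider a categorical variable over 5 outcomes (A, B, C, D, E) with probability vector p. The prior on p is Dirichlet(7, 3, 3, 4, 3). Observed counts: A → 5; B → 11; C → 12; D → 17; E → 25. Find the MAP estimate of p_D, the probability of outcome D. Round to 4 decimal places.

The posterior is Dirichlet(αᵢ + nᵢ) = Dirichlet(12, 14, 15, 21, 28).
For a Dirichlet(a₁,…,a_K) with all aᵢ > 1, the mode has j-th component (aⱼ − 1)/(Σaᵢ − K).
Here Σaᵢ = 90 and K = 5, so p_D = (21 − 1)/(90 − 5) = 20/85 ≈ 0.2353.

MAP estimate of p_D = 0.2353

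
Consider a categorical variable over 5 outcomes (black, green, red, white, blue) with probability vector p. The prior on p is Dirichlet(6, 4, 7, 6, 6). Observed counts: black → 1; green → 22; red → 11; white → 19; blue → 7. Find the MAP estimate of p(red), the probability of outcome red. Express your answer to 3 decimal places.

The posterior is Dirichlet(αᵢ + nᵢ) = Dirichlet(7, 26, 18, 25, 13).
For a Dirichlet(a₁,…,a_K) with all aᵢ > 1, the mode has j-th component (aⱼ − 1)/(Σaᵢ − K).
Here Σaᵢ = 89 and K = 5, so p(red) = (18 − 1)/(89 − 5) = 17/84 ≈ 0.202.

MAP estimate of p(red) = 0.202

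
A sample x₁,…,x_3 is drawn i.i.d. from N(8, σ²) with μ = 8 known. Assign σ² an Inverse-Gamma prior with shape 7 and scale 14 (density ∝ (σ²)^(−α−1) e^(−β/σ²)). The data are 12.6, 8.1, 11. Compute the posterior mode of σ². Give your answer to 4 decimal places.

σ̂²_MAP = 3.0616

Sum of squared deviations about the known mean: SS = (12.6−8)² + (8.1−8)² + (11−8)² = 30.17.
The Normal likelihood contributes (σ²)^(−n/2) exp(−SS/(2σ²)), so the posterior is Inverse-Gamma(α + n/2, β + SS/2) = Inverse-Gamma(8.5, 29.085).
The mode of Inverse-Gamma(a, b) is b/(a+1) = 29.085/9.5 ≈ 3.0616.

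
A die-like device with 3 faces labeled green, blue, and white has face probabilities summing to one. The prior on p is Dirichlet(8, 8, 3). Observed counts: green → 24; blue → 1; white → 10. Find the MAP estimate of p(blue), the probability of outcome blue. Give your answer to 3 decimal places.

The posterior is Dirichlet(αᵢ + nᵢ) = Dirichlet(32, 9, 13).
For a Dirichlet(a₁,…,a_K) with all aᵢ > 1, the mode has j-th component (aⱼ − 1)/(Σaᵢ − K).
Here Σaᵢ = 54 and K = 3, so p(blue) = (9 − 1)/(54 − 3) = 8/51 ≈ 0.157.

MAP estimate of p(blue) = 0.157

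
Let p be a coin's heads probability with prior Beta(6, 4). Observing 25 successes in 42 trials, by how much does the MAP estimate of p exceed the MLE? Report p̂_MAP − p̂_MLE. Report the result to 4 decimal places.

Posterior is Beta(31, 21); MAP = (31−1)/(52−2) = 30/50 ≈ 0.60000.
MLE ignores the prior: p̂_MLE = k/n = 25/42 ≈ 0.59524.
Difference = 30/50 − 25/42 = 1/210 ≈ 0.0048.

MAP − MLE = 0.0048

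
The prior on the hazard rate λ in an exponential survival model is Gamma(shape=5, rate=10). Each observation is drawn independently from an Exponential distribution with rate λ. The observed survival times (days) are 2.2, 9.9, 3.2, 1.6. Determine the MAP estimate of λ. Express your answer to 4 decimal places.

The Exponential(rate=λ) likelihood is ∝ λ^n e^(−λΣtᵢ). Here n = 4 and Σtᵢ = 2.2 + 9.9 + 3.2 + 1.6 = 16.9.
Posterior ∝ λ^4e^(−10λ) · λ^4e^(−16.9λ) = λ^8e^(−26.9λ), i.e. Gamma(9, 26.9).
Mode = (a−1)/b = 8/26.9 ≈ 0.2974.

λ̂_MAP = 0.2974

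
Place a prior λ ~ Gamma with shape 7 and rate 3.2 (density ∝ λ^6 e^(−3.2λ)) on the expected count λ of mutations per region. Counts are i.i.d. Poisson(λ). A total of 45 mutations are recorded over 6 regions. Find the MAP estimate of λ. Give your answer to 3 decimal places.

Σxᵢ = 45, n = 6.
Posterior ∝ λ^6e^(−3.2λ) · λ^45e^(−6λ) = λ^51e^(−9.2λ), i.e. Gamma(shape=52, rate=9.2).
The mode of a Gamma(a, b) with a ≥ 1 (shape–rate) is (a−1)/b = 51/9.2 ≈ 5.543.

λ̂_MAP = 5.543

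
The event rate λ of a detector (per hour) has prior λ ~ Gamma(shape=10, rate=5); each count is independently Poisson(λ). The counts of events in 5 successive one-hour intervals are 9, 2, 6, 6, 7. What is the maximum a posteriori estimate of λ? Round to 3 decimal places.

Σxᵢ = 9+2+6+6+7 = 30, with n = 5.
Posterior ∝ λ^9e^(−5λ) · λ^30e^(−5λ) = λ^39e^(−10λ), i.e. Gamma(shape=40, rate=10).
The mode of a Gamma(a, b) with a ≥ 1 (shape–rate) is (a−1)/b = 39/10 ≈ 3.900.

λ̂_MAP = 3.900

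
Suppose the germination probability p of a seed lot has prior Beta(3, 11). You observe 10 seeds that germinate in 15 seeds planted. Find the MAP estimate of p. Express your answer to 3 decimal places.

Prior: Beta(3, 11).
Data: 10 successes in 15 trials. The binomial likelihood contributes p^10(1−p)^5, so the posterior is Beta(3+10, 11+5) = Beta(13, 16).
For Beta(a, b) with a, b > 1 the mode is (a−1)/(a+b−2) = 12/27 ≈ 0.444.

p̂_MAP = 0.444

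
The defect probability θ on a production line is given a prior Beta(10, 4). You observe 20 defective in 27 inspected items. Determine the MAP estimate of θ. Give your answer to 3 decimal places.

θ̂_MAP = 0.744

Prior: Beta(10, 4).
Data: 20 successes in 27 trials. The binomial likelihood contributes θ^20(1−θ)^7, so the posterior is Beta(10+20, 4+7) = Beta(30, 11).
For Beta(a, b) with a, b > 1 the mode is (a−1)/(a+b−2) = 29/39 ≈ 0.744.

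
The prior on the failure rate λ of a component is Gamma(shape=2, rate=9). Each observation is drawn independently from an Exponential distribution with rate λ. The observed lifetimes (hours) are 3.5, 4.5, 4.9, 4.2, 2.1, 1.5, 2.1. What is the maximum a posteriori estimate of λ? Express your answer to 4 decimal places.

The Exponential(rate=λ) likelihood is ∝ λ^n e^(−λΣtᵢ). Here n = 7 and Σtᵢ = 3.5 + 4.5 + 4.9 + 4.2 + 2.1 + 1.5 + 2.1 = 22.8.
Posterior ∝ λe^(−9λ) · λ^7e^(−22.8λ) = λ^8e^(−31.8λ), i.e. Gamma(9, 31.8).
Mode = (a−1)/b = 8/31.8 ≈ 0.2516.

λ̂_MAP = 0.2516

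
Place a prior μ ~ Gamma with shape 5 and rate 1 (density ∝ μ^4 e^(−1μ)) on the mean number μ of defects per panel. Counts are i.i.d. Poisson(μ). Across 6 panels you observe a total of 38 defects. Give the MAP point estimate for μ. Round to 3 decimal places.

μ̂_MAP = 6.000

Σxᵢ = 38, n = 6.
Posterior ∝ μ^4e^(−1μ) · μ^38e^(−6μ) = μ^42e^(−7μ), i.e. Gamma(shape=43, rate=7).
The mode of a Gamma(a, b) with a ≥ 1 (shape–rate) is (a−1)/b = 42/7 ≈ 6.000.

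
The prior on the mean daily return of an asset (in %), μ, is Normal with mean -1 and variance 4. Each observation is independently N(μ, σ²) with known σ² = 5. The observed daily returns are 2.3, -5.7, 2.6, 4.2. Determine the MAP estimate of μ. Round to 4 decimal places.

μ̂_MAP = 0.4095

n = 4; x̄ = (2.3 + (-5.7) + 2.6 + 4.2)/4 = 3.4/4 = 0.85.
For a Normal prior and Normal likelihood with known variance, the posterior is Normal; its mode equals its mean, the precision-weighted average.
Prior precision 1/σ₀² = 1/4 = 0.25; data precision n/σ² = 4/5 = 0.8.
μ̂ = (0.25·(-1) + 0.8·0.85) / (0.25 + 0.8) = 0.43/1.05 = 43/105 ≈ 0.4095.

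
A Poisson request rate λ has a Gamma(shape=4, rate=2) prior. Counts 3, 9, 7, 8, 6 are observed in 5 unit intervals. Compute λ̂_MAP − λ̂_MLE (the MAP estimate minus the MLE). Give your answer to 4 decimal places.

MAP − MLE = -1.4571

Σxᵢ = 33. Posterior is Gamma(37, 7); MAP = (37−1)/7 = 36/7 ≈ 5.14286.
MLE = x̄ = 33/5 ≈ 6.60000.
Difference = 36/7 − 33/5 = -51/35 ≈ -1.4571.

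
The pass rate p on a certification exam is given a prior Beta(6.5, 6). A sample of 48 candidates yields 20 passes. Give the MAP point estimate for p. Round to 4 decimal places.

p̂_MAP = 0.4359

Prior: Beta(6.5, 6).
Data: 20 successes in 48 trials. The binomial likelihood contributes p^20(1−p)^28, so the posterior is Beta(6.5+20, 6+28) = Beta(26.5, 34).
For Beta(a, b) with a, b > 1 the mode is (a−1)/(a+b−2) = 25.5/58.5 ≈ 0.4359.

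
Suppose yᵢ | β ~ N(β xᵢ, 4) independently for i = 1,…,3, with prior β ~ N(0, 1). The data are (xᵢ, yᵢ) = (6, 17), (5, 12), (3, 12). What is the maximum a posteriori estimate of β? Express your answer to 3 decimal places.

log p(β | y) = −Σ(yᵢ − βxᵢ)²/(2·4) − β²/(2·1) + const.
Setting the derivative to zero: Σxᵢ(yᵢ − βxᵢ)/4 − β/1 = 0, so β = Σxᵢyᵢ / (Σxᵢ² + σ²/τ²).
Σxᵢyᵢ = 6·17 + 5·12 + 3·12 = 198; Σxᵢ² = 70; σ²/τ² = 4.
β̂_MAP = 198 / (70 + 4) = 198/74 ≈ 2.676.

β̂_MAP = 2.676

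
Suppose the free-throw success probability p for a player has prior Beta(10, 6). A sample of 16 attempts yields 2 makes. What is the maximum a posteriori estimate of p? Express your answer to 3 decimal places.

p̂_MAP = 0.367

Prior: Beta(10, 6).
Data: 2 successes in 16 trials. The binomial likelihood contributes p^2(1−p)^14, so the posterior is Beta(10+2, 6+14) = Beta(12, 20).
For Beta(a, b) with a, b > 1 the mode is (a−1)/(a+b−2) = 11/30 ≈ 0.367.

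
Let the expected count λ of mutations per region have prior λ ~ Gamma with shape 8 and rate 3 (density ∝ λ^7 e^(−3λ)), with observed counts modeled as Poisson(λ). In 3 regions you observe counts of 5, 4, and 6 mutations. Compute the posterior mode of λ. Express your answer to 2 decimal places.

Σxᵢ = 5+4+6 = 15, with n = 3.
Posterior ∝ λ^7e^(−3λ) · λ^15e^(−3λ) = λ^22e^(−6λ), i.e. Gamma(shape=23, rate=6).
The mode of a Gamma(a, b) with a ≥ 1 (shape–rate) is (a−1)/b = 22/6 ≈ 3.67.

λ̂_MAP = 3.67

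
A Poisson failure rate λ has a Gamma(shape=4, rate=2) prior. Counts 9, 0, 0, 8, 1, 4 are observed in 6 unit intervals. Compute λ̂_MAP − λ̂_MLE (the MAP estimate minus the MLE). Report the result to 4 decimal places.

Σxᵢ = 22. Posterior is Gamma(26, 8); MAP = (26−1)/8 = 25/8 ≈ 3.12500.
MLE = x̄ = 22/6 ≈ 3.66667.
Difference = 25/8 − 22/6 = -13/24 ≈ -0.5417.

MAP − MLE = -0.5417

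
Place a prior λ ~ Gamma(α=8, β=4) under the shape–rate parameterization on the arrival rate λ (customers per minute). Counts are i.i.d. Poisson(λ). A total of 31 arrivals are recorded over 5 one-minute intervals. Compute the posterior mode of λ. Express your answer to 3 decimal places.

Σxᵢ = 31, n = 5.
Posterior ∝ λ^7e^(−4λ) · λ^31e^(−5λ) = λ^38e^(−9λ), i.e. Gamma(shape=39, rate=9).
The mode of a Gamma(a, b) with a ≥ 1 (shape–rate) is (a−1)/b = 38/9 ≈ 4.222.

λ̂_MAP = 4.222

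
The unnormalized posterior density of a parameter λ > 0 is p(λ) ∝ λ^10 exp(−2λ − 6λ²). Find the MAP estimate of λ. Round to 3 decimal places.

ℓ'(λ) = 10/λ − 2 − 12λ. Setting this to zero and multiplying by λ: 12λ² + 2λ − 10 = 0.
λ = (−2 + √(2² + 4·12·10)) / (2·12) = (−2 + √484) / 24 = (−2 + 22)/24 = 5/6.
ℓ''(λ) = −10/λ² − 12 < 0, confirming a maximum.

λ̂_MAP = 0.833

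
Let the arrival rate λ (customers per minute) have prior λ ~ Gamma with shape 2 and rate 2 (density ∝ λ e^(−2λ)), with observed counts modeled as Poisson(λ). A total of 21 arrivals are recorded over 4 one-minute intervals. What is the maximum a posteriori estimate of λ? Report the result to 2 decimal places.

λ̂_MAP = 3.67

Σxᵢ = 21, n = 4.
Posterior ∝ λe^(−2λ) · λ^21e^(−4λ) = λ^22e^(−6λ), i.e. Gamma(shape=23, rate=6).
The mode of a Gamma(a, b) with a ≥ 1 (shape–rate) is (a−1)/b = 22/6 ≈ 3.67.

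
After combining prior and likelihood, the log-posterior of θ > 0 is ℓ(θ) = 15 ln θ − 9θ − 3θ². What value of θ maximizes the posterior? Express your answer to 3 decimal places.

θ̂_MAP = 1.000

ℓ'(θ) = 15/θ − 9 − 6θ. Setting this to zero and multiplying by θ: 6θ² + 9θ − 15 = 0.
θ = (−9 + √(9² + 4·6·15)) / (2·6) = (−9 + √441) / 12 = (−9 + 21)/12 = 1.
ℓ''(θ) = −15/θ² − 6 < 0, confirming a maximum.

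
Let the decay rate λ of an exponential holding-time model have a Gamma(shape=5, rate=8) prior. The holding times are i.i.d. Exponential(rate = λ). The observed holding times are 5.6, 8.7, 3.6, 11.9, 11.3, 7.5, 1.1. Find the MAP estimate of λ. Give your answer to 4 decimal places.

The Exponential(rate=λ) likelihood is ∝ λ^n e^(−λΣtᵢ). Here n = 7 and Σtᵢ = 5.6 + 8.7 + 3.6 + 11.9 + 11.3 + 7.5 + 1.1 = 49.7.
Posterior ∝ λ^4e^(−8λ) · λ^7e^(−49.7λ) = λ^11e^(−57.7λ), i.e. Gamma(12, 57.7).
Mode = (a−1)/b = 11/57.7 ≈ 0.1906.

λ̂_MAP = 0.1906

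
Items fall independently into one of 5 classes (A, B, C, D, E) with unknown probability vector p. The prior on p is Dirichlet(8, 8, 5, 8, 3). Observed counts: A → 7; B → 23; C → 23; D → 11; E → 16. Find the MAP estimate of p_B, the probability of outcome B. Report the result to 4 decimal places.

The posterior is Dirichlet(αᵢ + nᵢ) = Dirichlet(15, 31, 28, 19, 19).
For a Dirichlet(a₁,…,a_K) with all aᵢ > 1, the mode has j-th component (aⱼ − 1)/(Σaᵢ − K).
Here Σaᵢ = 112 and K = 5, so p_B = (31 − 1)/(112 − 5) = 30/107 ≈ 0.2804.

MAP estimate of p_B = 0.2804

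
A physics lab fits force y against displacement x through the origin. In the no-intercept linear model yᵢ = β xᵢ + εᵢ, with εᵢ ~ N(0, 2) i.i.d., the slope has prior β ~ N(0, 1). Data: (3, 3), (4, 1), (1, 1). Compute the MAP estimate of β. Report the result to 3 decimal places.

log p(β | y) = −Σ(yᵢ − βxᵢ)²/(2·2) − β²/(2·1) + const.
Setting the derivative to zero: Σxᵢ(yᵢ − βxᵢ)/2 − β/1 = 0, so β = Σxᵢyᵢ / (Σxᵢ² + σ²/τ²).
Σxᵢyᵢ = 3·3 + 4·1 + 1·1 = 14; Σxᵢ² = 26; σ²/τ² = 2.
β̂_MAP = 14 / (26 + 2) = 14/28 ≈ 0.500.

β̂_MAP = 0.500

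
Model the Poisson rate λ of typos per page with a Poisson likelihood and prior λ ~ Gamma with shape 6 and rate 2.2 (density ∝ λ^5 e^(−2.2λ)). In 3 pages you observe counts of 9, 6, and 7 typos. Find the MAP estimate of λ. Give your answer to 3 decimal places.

Σxᵢ = 9+6+7 = 22, with n = 3.
Posterior ∝ λ^5e^(−2.2λ) · λ^22e^(−3λ) = λ^27e^(−5.2λ), i.e. Gamma(shape=28, rate=5.2).
The mode of a Gamma(a, b) with a ≥ 1 (shape–rate) is (a−1)/b = 27/5.2 ≈ 5.192.

λ̂_MAP = 5.192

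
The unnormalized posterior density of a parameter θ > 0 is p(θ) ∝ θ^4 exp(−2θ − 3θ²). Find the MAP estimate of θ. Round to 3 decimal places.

ℓ'(θ) = 4/θ − 2 − 6θ. Setting this to zero and multiplying by θ: 6θ² + 2θ − 4 = 0.
θ = (−2 + √(2² + 4·6·4)) / (2·6) = (−2 + √100) / 12 = (−2 + 10)/12 = 2/3.
ℓ''(θ) = −4/θ² − 6 < 0, confirming a maximum.

θ̂_MAP = 0.667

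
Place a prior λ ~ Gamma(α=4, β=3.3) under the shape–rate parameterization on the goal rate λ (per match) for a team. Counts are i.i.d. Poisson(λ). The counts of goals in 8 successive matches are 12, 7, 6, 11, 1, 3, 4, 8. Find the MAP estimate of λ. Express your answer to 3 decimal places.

Σxᵢ = 12+7+6+11+1+3+4+8 = 52, with n = 8.
Posterior ∝ λ^3e^(−3.3λ) · λ^52e^(−8λ) = λ^55e^(−11.3λ), i.e. Gamma(shape=56, rate=11.3).
The mode of a Gamma(a, b) with a ≥ 1 (shape–rate) is (a−1)/b = 55/11.3 ≈ 4.867.

λ̂_MAP = 4.867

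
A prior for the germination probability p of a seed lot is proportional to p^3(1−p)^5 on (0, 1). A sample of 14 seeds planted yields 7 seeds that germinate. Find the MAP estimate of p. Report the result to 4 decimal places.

p̂_MAP = 0.4545

The prior density ∝ p^3(1−p)^5 is the kernel of Beta(4, 6).
Data: 7 successes in 14 trials. The binomial likelihood contributes p^7(1−p)^7, so the posterior is Beta(4+7, 6+7) = Beta(11, 13).
For Beta(a, b) with a, b > 1 the mode is (a−1)/(a+b−2) = 10/22 ≈ 0.4545.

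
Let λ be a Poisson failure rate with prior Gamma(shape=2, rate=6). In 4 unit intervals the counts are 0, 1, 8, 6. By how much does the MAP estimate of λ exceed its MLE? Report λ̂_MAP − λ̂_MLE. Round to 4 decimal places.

MAP − MLE = -2.1500

Σxᵢ = 15. Posterior is Gamma(17, 10); MAP = (17−1)/10 = 16/10 ≈ 1.60000.
MLE = x̄ = 15/4 ≈ 3.75000.
Difference = 16/10 − 15/4 = -43/20 ≈ -2.1500.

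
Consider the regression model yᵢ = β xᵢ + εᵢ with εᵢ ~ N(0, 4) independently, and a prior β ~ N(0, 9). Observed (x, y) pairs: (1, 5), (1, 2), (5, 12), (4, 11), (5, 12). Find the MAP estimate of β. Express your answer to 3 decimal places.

log p(β | y) = −Σ(yᵢ − βxᵢ)²/(2·4) − β²/(2·9) + const.
Setting the derivative to zero: Σxᵢ(yᵢ − βxᵢ)/4 − β/9 = 0, so β = Σxᵢyᵢ / (Σxᵢ² + σ²/τ²).
Σxᵢyᵢ = 1·5 + 1·2 + 5·12 + 4·11 + 5·12 = 171; Σxᵢ² = 68; σ²/τ² = 4/9.
β̂_MAP = 171 / (68 + 4/9) = 171/(616/9) = 1539/616 ≈ 2.498.

β̂_MAP = 2.498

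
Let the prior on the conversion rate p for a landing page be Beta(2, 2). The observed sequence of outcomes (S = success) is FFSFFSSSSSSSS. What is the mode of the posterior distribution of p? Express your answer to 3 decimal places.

p̂_MAP = 0.667

Prior: Beta(2, 2).
Data: 9 successes in 13 trials (from the sequence). The binomial likelihood contributes p^9(1−p)^4, so the posterior is Beta(2+9, 2+4) = Beta(11, 6).
For Beta(a, b) with a, b > 1 the mode is (a−1)/(a+b−2) = 10/15 ≈ 0.667.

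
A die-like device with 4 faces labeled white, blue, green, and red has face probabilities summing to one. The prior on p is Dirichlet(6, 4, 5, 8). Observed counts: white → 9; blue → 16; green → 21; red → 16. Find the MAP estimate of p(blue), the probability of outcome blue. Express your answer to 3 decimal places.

The posterior is Dirichlet(αᵢ + nᵢ) = Dirichlet(15, 20, 26, 24).
For a Dirichlet(a₁,…,a_K) with all aᵢ > 1, the mode has j-th component (aⱼ − 1)/(Σaᵢ − K).
Here Σaᵢ = 85 and K = 4, so p(blue) = (20 − 1)/(85 − 4) = 19/81 ≈ 0.235.

MAP estimate of p(blue) = 0.235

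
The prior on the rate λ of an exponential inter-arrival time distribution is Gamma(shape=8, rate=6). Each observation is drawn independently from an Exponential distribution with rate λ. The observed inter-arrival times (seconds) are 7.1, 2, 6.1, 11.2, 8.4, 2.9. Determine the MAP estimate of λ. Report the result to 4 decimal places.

λ̂_MAP = 0.2975

The Exponential(rate=λ) likelihood is ∝ λ^n e^(−λΣtᵢ). Here n = 6 and Σtᵢ = 7.1 + 2 + 6.1 + 11.2 + 8.4 + 2.9 = 37.7.
Posterior ∝ λ^7e^(−6λ) · λ^6e^(−37.7λ) = λ^13e^(−43.7λ), i.e. Gamma(14, 43.7).
Mode = (a−1)/b = 13/43.7 ≈ 0.2975.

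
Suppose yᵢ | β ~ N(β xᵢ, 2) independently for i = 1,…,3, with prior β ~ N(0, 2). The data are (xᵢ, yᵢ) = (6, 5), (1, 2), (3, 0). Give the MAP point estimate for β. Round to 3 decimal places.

β̂_MAP = 0.681

log p(β | y) = −Σ(yᵢ − βxᵢ)²/(2·2) − β²/(2·2) + const.
Setting the derivative to zero: Σxᵢ(yᵢ − βxᵢ)/2 − β/2 = 0, so β = Σxᵢyᵢ / (Σxᵢ² + σ²/τ²).
Σxᵢyᵢ = 6·5 + 1·2 + 3·0 = 32; Σxᵢ² = 46; σ²/τ² = 1.
β̂_MAP = 32 / (46 + 1) = 32/47 ≈ 0.681.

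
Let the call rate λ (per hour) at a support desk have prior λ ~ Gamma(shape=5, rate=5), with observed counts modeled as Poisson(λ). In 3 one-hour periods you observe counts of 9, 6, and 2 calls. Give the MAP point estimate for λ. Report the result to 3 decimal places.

Σxᵢ = 9+6+2 = 17, with n = 3.
Posterior ∝ λ^4e^(−5λ) · λ^17e^(−3λ) = λ^21e^(−8λ), i.e. Gamma(shape=22, rate=8).
The mode of a Gamma(a, b) with a ≥ 1 (shape–rate) is (a−1)/b = 21/8 ≈ 2.625.

λ̂_MAP = 2.625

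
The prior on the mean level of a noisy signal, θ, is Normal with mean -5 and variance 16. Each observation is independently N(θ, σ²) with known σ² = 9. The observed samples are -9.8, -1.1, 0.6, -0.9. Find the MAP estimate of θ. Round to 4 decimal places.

θ̂_MAP = -3.0712

n = 4; x̄ = ((-9.8) + (-1.1) + 0.6 + (-0.9))/4 = -11.2/4 = -2.8.
For a Normal prior and Normal likelihood with known variance, the posterior is Normal; its mode equals its mean, the precision-weighted average.
Prior precision 1/σ₀² = 1/16 = 0.0625; data precision n/σ² = 4/9.
θ̂ = (0.0625·(-5) + (4/9)·(-2.8)) / (0.0625 + 4/9) = (-1121/720)/(73/144) = -1121/365 ≈ -3.0712.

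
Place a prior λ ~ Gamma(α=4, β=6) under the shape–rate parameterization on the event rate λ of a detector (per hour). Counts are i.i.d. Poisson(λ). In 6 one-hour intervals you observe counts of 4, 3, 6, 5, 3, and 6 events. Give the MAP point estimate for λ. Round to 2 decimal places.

Σxᵢ = 4+3+6+5+3+6 = 27, with n = 6.
Posterior ∝ λ^3e^(−6λ) · λ^27e^(−6λ) = λ^30e^(−12λ), i.e. Gamma(shape=31, rate=12).
The mode of a Gamma(a, b) with a ≥ 1 (shape–rate) is (a−1)/b = 30/12 ≈ 2.50.

λ̂_MAP = 2.50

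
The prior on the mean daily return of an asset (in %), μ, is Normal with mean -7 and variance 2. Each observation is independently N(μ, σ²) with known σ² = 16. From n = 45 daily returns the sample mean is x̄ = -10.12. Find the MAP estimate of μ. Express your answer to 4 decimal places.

n = 45, x̄ = -10.12.
For a Normal prior and Normal likelihood with known variance, the posterior is Normal; its mode equals its mean, the precision-weighted average.
Prior precision 1/σ₀² = 1/2 = 0.5; data precision n/σ² = 45/16 = 2.8125.
μ̂ = (0.5·(-7) + 2.8125·(-10.12)) / (0.5 + 2.8125) = (-31.9625)/3.3125 = -2557/265 ≈ -9.6491.

μ̂_MAP = -9.6491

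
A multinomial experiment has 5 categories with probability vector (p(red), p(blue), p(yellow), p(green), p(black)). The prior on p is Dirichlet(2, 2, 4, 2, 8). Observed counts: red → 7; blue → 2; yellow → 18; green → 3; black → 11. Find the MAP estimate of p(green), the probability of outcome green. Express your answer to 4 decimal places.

MAP estimate of p(green) = 0.0741

The posterior is Dirichlet(αᵢ + nᵢ) = Dirichlet(9, 4, 22, 5, 19).
For a Dirichlet(a₁,…,a_K) with all aᵢ > 1, the mode has j-th component (aⱼ − 1)/(Σaᵢ − K).
Here Σaᵢ = 59 and K = 5, so p(green) = (5 − 1)/(59 − 5) = 4/54 ≈ 0.0741.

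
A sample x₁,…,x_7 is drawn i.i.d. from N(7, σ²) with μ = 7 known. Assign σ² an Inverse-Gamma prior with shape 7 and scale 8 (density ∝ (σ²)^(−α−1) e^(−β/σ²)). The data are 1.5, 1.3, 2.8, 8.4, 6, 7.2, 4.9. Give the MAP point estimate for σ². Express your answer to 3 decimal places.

Sum of squared deviations about the known mean: SS = (1.5−7)² + (1.3−7)² + (2.8−7)² + (8.4−7)² + (6−7)² + (7.2−7)² + (4.9−7)² = 87.79.
The Normal likelihood contributes (σ²)^(−n/2) exp(−SS/(2σ²)), so the posterior is Inverse-Gamma(α + n/2, β + SS/2) = Inverse-Gamma(10.5, 51.895).
The mode of Inverse-Gamma(a, b) is b/(a+1) = 51.895/11.5 ≈ 4.513.

σ̂²_MAP = 4.513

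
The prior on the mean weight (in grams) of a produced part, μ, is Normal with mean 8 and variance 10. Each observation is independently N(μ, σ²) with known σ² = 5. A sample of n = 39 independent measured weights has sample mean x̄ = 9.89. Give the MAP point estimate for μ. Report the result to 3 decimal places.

n = 39, x̄ = 9.89.
For a Normal prior and Normal likelihood with known variance, the posterior is Normal; its mode equals its mean, the precision-weighted average.
Prior precision 1/σ₀² = 1/10 = 0.1; data precision n/σ² = 39/5 = 7.8.
μ̂ = (0.1·8 + 7.8·9.89) / (0.1 + 7.8) = 77.942/7.9 = 38971/3950 ≈ 9.866.

μ̂_MAP = 9.866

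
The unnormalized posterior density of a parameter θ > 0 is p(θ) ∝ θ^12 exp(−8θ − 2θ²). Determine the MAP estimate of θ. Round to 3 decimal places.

ℓ'(θ) = 12/θ − 8 − 4θ. Setting this to zero and multiplying by θ: 4θ² + 8θ − 12 = 0.
θ = (−8 + √(8² + 4·4·12)) / (2·4) = (−8 + √256) / 8 = (−8 + 16)/8 = 1.
ℓ''(θ) = −12/θ² − 4 < 0, confirming a maximum.

θ̂_MAP = 1.000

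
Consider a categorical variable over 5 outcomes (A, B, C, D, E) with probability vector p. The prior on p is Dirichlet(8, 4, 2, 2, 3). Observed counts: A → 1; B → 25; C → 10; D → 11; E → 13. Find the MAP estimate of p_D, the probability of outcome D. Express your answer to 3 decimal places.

The posterior is Dirichlet(αᵢ + nᵢ) = Dirichlet(9, 29, 12, 13, 16).
For a Dirichlet(a₁,…,a_K) with all aᵢ > 1, the mode has j-th component (aⱼ − 1)/(Σaᵢ − K).
Here Σaᵢ = 79 and K = 5, so p_D = (13 − 1)/(79 − 5) = 12/74 ≈ 0.162.

MAP estimate of p_D = 0.162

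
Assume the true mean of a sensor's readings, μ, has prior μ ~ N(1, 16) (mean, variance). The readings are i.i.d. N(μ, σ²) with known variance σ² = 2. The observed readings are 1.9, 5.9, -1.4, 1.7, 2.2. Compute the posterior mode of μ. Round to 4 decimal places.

μ̂_MAP = 2.0341

n = 5; x̄ = (1.9 + 5.9 + (-1.4) + 1.7 + 2.2)/5 = 10.3/5 = 2.06.
For a Normal prior and Normal likelihood with known variance, the posterior is Normal; its mode equals its mean, the precision-weighted average.
Prior precision 1/σ₀² = 1/16 = 0.0625; data precision n/σ² = 5/2 = 2.5.
μ̂ = (0.0625·1 + 2.5·2.06) / (0.0625 + 2.5) = 5.2125/2.5625 = 417/205 ≈ 2.0341.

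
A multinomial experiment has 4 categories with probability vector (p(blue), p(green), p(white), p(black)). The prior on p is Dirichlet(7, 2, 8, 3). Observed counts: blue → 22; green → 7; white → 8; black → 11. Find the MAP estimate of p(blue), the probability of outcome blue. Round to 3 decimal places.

MAP estimate of p(blue) = 0.438

The posterior is Dirichlet(αᵢ + nᵢ) = Dirichlet(29, 9, 16, 14).
For a Dirichlet(a₁,…,a_K) with all aᵢ > 1, the mode has j-th component (aⱼ − 1)/(Σaᵢ − K).
Here Σaᵢ = 68 and K = 4, so p(blue) = (29 − 1)/(68 − 4) = 28/64 ≈ 0.438.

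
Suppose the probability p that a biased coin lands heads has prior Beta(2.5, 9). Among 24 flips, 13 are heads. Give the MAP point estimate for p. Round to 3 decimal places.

p̂_MAP = 0.433

Prior: Beta(2.5, 9).
Data: 13 successes in 24 trials. The binomial likelihood contributes p^13(1−p)^11, so the posterior is Beta(2.5+13, 9+11) = Beta(15.5, 20).
For Beta(a, b) with a, b > 1 the mode is (a−1)/(a+b−2) = 14.5/33.5 ≈ 0.433.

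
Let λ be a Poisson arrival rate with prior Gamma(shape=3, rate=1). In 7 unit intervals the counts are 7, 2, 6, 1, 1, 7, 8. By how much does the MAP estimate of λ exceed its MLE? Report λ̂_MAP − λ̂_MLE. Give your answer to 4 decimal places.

Σxᵢ = 32. Posterior is Gamma(35, 8); MAP = (35−1)/8 = 34/8 ≈ 4.25000.
MLE = x̄ = 32/7 ≈ 4.57143.
Difference = 34/8 − 32/7 = -9/28 ≈ -0.3214.

MAP − MLE = -0.3214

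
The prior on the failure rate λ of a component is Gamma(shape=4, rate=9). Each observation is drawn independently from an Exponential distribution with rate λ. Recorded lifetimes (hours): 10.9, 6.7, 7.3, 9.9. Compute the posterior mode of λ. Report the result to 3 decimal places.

λ̂_MAP = 0.160

The Exponential(rate=λ) likelihood is ∝ λ^n e^(−λΣtᵢ). Here n = 4 and Σtᵢ = 10.9 + 6.7 + 7.3 + 9.9 = 34.8.
Posterior ∝ λ^3e^(−9λ) · λ^4e^(−34.8λ) = λ^7e^(−43.8λ), i.e. Gamma(8, 43.8).
Mode = (a−1)/b = 7/43.8 ≈ 0.160.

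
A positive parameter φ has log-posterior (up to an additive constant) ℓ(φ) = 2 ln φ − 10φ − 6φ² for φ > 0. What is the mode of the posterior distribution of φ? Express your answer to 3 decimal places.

ℓ'(φ) = 2/φ − 10 − 12φ. Setting this to zero and multiplying by φ: 12φ² + 10φ − 2 = 0.
φ = (−10 + √(10² + 4·12·2)) / (2·12) = (−10 + √196) / 24 = (−10 + 14)/24 = 1/6.
ℓ''(φ) = −2/φ² − 12 < 0, confirming a maximum.

φ̂_MAP = 0.167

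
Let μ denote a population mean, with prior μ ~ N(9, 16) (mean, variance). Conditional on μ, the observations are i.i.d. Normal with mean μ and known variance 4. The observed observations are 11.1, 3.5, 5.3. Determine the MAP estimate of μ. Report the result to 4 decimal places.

n = 3; x̄ = (11.1 + 3.5 + 5.3)/3 = 19.9/3 = 199/30 ≈ 6.6333.
For a Normal prior and Normal likelihood with known variance, the posterior is Normal; its mode equals its mean, the precision-weighted average.
Prior precision 1/σ₀² = 1/16 = 0.0625; data precision n/σ² = 3/4 = 0.75.
μ̂ = (0.0625·9 + 0.75·(199/30)) / (0.0625 + 0.75) = 5.5375/0.8125 = 443/65 ≈ 6.8154.

μ̂_MAP = 6.8154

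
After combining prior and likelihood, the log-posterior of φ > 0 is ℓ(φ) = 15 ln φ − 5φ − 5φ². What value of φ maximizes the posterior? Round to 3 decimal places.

ℓ'(φ) = 15/φ − 5 − 10φ. Setting this to zero and multiplying by φ: 10φ² + 5φ − 15 = 0.
φ = (−5 + √(5² + 4·10·15)) / (2·10) = (−5 + √625) / 20 = (−5 + 25)/20 = 1.
ℓ''(φ) = −15/φ² − 10 < 0, confirming a maximum.

φ̂_MAP = 1.000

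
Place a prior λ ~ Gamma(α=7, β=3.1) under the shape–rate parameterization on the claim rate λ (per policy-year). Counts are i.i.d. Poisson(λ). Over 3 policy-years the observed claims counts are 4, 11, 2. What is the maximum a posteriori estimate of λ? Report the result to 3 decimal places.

Σxᵢ = 4+11+2 = 17, with n = 3.
Posterior ∝ λ^6e^(−3.1λ) · λ^17e^(−3λ) = λ^23e^(−6.1λ), i.e. Gamma(shape=24, rate=6.1).
The mode of a Gamma(a, b) with a ≥ 1 (shape–rate) is (a−1)/b = 23/6.1 ≈ 3.770.

λ̂_MAP = 3.770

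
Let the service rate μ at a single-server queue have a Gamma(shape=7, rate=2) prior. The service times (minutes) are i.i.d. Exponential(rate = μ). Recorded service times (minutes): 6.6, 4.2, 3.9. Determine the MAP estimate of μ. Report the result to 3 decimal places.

μ̂_MAP = 0.539

The Exponential(rate=μ) likelihood is ∝ μ^n e^(−μΣtᵢ). Here n = 3 and Σtᵢ = 6.6 + 4.2 + 3.9 = 14.7.
Posterior ∝ μ^6e^(−2μ) · μ^3e^(−14.7μ) = μ^9e^(−16.7μ), i.e. Gamma(10, 16.7).
Mode = (a−1)/b = 9/16.7 ≈ 0.539.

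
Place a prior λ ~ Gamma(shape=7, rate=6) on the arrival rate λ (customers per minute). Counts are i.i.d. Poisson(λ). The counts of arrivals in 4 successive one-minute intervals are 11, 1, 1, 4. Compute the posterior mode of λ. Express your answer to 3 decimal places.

Σxᵢ = 11+1+1+4 = 17, with n = 4.
Posterior ∝ λ^6e^(−6λ) · λ^17e^(−4λ) = λ^23e^(−10λ), i.e. Gamma(shape=24, rate=10).
The mode of a Gamma(a, b) with a ≥ 1 (shape–rate) is (a−1)/b = 23/10 ≈ 2.300.

λ̂_MAP = 2.300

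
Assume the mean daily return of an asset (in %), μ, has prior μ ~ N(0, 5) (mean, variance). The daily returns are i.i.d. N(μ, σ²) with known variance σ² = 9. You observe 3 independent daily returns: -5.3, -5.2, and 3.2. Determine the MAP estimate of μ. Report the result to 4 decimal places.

μ̂_MAP = -1.5208

n = 3; x̄ = ((-5.3) + (-5.2) + 3.2)/3 = -7.3/3 = -73/30 ≈ -2.4333.
For a Normal prior and Normal likelihood with known variance, the posterior is Normal; its mode equals its mean, the precision-weighted average.
Prior precision 1/σ₀² = 1/5 = 0.2; data precision n/σ² = 3/9 = 1/3.
μ̂ = (0.2·0 + (1/3)·(-73/30)) / (0.2 + 1/3) = (-73/90)/(8/15) = -73/48 ≈ -1.5208.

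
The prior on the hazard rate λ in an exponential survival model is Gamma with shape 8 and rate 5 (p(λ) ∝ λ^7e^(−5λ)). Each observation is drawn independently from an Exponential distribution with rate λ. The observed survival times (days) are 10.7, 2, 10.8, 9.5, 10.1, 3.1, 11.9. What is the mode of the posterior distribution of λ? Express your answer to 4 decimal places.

λ̂_MAP = 0.2219

The Exponential(rate=λ) likelihood is ∝ λ^n e^(−λΣtᵢ). Here n = 7 and Σtᵢ = 10.7 + 2 + 10.8 + 9.5 + 10.1 + 3.1 + 11.9 = 58.1.
Posterior ∝ λ^7e^(−5λ) · λ^7e^(−58.1λ) = λ^14e^(−63.1λ), i.e. Gamma(15, 63.1).
Mode = (a−1)/b = 14/63.1 ≈ 0.2219.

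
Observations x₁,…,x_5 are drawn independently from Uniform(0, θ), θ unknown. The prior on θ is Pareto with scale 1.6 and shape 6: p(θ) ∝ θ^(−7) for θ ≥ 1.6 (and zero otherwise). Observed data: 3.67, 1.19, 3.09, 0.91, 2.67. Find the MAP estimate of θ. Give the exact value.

θ̂_MAP = 3.67

The Uniform(0, θ) likelihood is θ^(−n) for θ ≥ max(xᵢ), zero otherwise. Here max(xᵢ) = 3.67.
Posterior ∝ θ^(−7) · θ^(−5) = θ^(−12) on θ ≥ max(1.6, 3.67) = 3.67.
This density is strictly decreasing in θ, so the posterior mode lies at the lower boundary of the support.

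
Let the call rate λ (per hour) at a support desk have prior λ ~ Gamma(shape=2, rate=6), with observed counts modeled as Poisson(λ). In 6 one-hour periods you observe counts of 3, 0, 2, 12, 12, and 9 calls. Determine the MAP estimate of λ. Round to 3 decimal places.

Σxᵢ = 3+0+2+12+12+9 = 38, with n = 6.
Posterior ∝ λe^(−6λ) · λ^38e^(−6λ) = λ^39e^(−12λ), i.e. Gamma(shape=40, rate=12).
The mode of a Gamma(a, b) with a ≥ 1 (shape–rate) is (a−1)/b = 39/12 ≈ 3.250.

λ̂_MAP = 3.250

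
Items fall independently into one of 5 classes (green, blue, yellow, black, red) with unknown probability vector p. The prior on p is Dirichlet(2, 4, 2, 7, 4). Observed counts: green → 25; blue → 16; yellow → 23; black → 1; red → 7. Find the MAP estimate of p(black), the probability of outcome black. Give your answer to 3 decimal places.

The posterior is Dirichlet(αᵢ + nᵢ) = Dirichlet(27, 20, 25, 8, 11).
For a Dirichlet(a₁,…,a_K) with all aᵢ > 1, the mode has j-th component (aⱼ − 1)/(Σaᵢ − K).
Here Σaᵢ = 91 and K = 5, so p(black) = (8 − 1)/(91 − 5) = 7/86 ≈ 0.081.

MAP estimate of p(black) = 0.081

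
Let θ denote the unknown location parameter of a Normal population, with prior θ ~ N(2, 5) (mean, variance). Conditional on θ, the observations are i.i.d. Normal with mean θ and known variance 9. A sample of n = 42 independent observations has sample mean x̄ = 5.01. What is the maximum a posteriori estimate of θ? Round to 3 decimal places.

θ̂_MAP = 4.886

n = 42, x̄ = 5.01.
For a Normal prior and Normal likelihood with known variance, the posterior is Normal; its mode equals its mean, the precision-weighted average.
Prior precision 1/σ₀² = 1/5 = 0.2; data precision n/σ² = 42/9 = 14/3.
θ̂ = (0.2·2 + (14/3)·5.01) / (0.2 + 14/3) = 23.78/(73/15) = 3567/730 ≈ 4.886.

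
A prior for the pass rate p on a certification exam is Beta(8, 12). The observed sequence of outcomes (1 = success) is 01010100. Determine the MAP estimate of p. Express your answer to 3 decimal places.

Prior: Beta(8, 12).
Data: 3 successes in 8 trials (from the sequence). The binomial likelihood contributes p^3(1−p)^5, so the posterior is Beta(8+3, 12+5) = Beta(11, 17).
For Beta(a, b) with a, b > 1 the mode is (a−1)/(a+b−2) = 10/26 ≈ 0.385.

p̂_MAP = 0.385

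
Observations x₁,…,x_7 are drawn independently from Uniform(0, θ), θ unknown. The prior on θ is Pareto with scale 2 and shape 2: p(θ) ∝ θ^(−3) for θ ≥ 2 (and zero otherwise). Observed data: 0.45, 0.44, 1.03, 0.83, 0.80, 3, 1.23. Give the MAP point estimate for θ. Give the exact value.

The Uniform(0, θ) likelihood is θ^(−n) for θ ≥ max(xᵢ), zero otherwise. Here max(xᵢ) = 3.
Posterior ∝ θ^(−3) · θ^(−7) = θ^(−10) on θ ≥ max(2, 3) = 3.
This density is strictly decreasing in θ, so the posterior mode lies at the lower boundary of the support.

θ̂_MAP = 3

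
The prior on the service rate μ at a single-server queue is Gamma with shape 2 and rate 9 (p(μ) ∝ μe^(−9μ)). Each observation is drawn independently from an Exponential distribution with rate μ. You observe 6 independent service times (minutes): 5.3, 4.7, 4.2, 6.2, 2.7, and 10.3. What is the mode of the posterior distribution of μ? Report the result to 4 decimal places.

The Exponential(rate=μ) likelihood is ∝ μ^n e^(−μΣtᵢ). Here n = 6 and Σtᵢ = 5.3 + 4.7 + 4.2 + 6.2 + 2.7 + 10.3 = 33.4.
Posterior ∝ μe^(−9μ) · μ^6e^(−33.4μ) = μ^7e^(−42.4μ), i.e. Gamma(8, 42.4).
Mode = (a−1)/b = 7/42.4 ≈ 0.1651.

μ̂_MAP = 0.1651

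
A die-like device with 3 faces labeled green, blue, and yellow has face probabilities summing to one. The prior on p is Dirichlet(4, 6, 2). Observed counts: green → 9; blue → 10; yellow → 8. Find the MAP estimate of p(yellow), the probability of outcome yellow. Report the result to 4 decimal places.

MAP estimate of p(yellow) = 0.2500

The posterior is Dirichlet(αᵢ + nᵢ) = Dirichlet(13, 16, 10).
For a Dirichlet(a₁,…,a_K) with all aᵢ > 1, the mode has j-th component (aⱼ − 1)/(Σaᵢ − K).
Here Σaᵢ = 39 and K = 3, so p(yellow) = (10 − 1)/(39 − 3) = 9/36 ≈ 0.2500.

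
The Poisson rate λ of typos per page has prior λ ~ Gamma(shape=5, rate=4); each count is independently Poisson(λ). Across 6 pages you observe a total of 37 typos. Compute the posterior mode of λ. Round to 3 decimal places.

Σxᵢ = 37, n = 6.
Posterior ∝ λ^4e^(−4λ) · λ^37e^(−6λ) = λ^41e^(−10λ), i.e. Gamma(shape=42, rate=10).
The mode of a Gamma(a, b) with a ≥ 1 (shape–rate) is (a−1)/b = 41/10 ≈ 4.100.

λ̂_MAP = 4.100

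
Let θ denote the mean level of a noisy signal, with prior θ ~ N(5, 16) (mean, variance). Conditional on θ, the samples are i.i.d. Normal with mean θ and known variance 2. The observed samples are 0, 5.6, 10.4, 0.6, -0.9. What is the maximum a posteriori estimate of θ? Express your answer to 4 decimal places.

θ̂_MAP = 3.1854

n = 5; x̄ = (0 + 5.6 + 10.4 + 0.6 + (-0.9))/5 = 15.7/5 = 3.14.
For a Normal prior and Normal likelihood with known variance, the posterior is Normal; its mode equals its mean, the precision-weighted average.
Prior precision 1/σ₀² = 1/16 = 0.0625; data precision n/σ² = 5/2 = 2.5.
θ̂ = (0.0625·5 + 2.5·3.14) / (0.0625 + 2.5) = 8.1625/2.5625 = 653/205 ≈ 3.1854.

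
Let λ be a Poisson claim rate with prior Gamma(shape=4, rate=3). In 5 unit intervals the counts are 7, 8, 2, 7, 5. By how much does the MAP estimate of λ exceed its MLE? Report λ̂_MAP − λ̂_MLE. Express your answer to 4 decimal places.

MAP − MLE = -1.8000

Σxᵢ = 29. Posterior is Gamma(33, 8); MAP = (33−1)/8 = 32/8 ≈ 4.00000.
MLE = x̄ = 29/5 ≈ 5.80000.
Difference = 32/8 − 29/5 = -9/5 ≈ -1.8000.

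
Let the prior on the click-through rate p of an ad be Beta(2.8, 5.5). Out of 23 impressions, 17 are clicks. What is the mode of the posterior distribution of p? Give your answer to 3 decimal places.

p̂_MAP = 0.642

Prior: Beta(2.8, 5.5).
Data: 17 successes in 23 trials. The binomial likelihood contributes p^17(1−p)^6, so the posterior is Beta(2.8+17, 5.5+6) = Beta(19.8, 11.5).
For Beta(a, b) with a, b > 1 the mode is (a−1)/(a+b−2) = 18.8/29.3 ≈ 0.642.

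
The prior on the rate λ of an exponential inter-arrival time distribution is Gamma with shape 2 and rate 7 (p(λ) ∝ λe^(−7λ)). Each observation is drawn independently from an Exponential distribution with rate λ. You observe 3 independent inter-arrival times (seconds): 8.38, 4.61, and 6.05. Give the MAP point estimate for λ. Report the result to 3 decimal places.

λ̂_MAP = 0.154

The Exponential(rate=λ) likelihood is ∝ λ^n e^(−λΣtᵢ). Here n = 3 and Σtᵢ = 8.38 + 4.61 + 6.05 = 19.04.
Posterior ∝ λe^(−7λ) · λ^3e^(−19.04λ) = λ^4e^(−26.04λ), i.e. Gamma(5, 26.04).
Mode = (a−1)/b = 4/26.04 ≈ 0.154.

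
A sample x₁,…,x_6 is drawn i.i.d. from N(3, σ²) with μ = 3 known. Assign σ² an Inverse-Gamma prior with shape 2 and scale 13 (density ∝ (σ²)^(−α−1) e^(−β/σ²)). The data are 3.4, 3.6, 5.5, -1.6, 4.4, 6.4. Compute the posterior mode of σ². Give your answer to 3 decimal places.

Sum of squared deviations about the known mean: SS = (3.4−3)² + (3.6−3)² + (5.5−3)² + (-1.6−3)² + (4.4−3)² + (6.4−3)² = 41.45.
The Normal likelihood contributes (σ²)^(−n/2) exp(−SS/(2σ²)), so the posterior is Inverse-Gamma(α + n/2, β + SS/2) = Inverse-Gamma(5, 33.725).
The mode of Inverse-Gamma(a, b) is b/(a+1) = 33.725/6 ≈ 5.621.

σ̂²_MAP = 5.621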